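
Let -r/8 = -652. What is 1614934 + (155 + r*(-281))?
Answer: 149393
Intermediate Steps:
r = 5216 (r = -8*(-652) = 5216)
1614934 + (155 + r*(-281)) = 1614934 + (155 + 5216*(-281)) = 1614934 + (155 - 1465696) = 1614934 - 1465541 = 149393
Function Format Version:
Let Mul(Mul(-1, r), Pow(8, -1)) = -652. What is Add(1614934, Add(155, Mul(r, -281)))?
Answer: 149393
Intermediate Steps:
r = 5216 (r = Mul(-8, -652) = 5216)
Add(1614934, Add(155, Mul(r, -281))) = Add(1614934, Add(155, Mul(5216, -281))) = Add(1614934, Add(155, -1465696)) = Add(1614934, -1465541) = 149393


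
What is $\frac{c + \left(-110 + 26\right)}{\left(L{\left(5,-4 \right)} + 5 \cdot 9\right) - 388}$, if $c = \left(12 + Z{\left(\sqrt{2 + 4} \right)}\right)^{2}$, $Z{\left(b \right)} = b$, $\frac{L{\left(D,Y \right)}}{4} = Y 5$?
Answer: $\frac{28}{141} - \frac{\left(12 + \sqrt{6}\right)^{2}}{423} \approx -0.29501$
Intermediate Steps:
$L{\left(D,Y \right)} = 20 Y$ ($L{\left(D,Y \right)} = 4 Y 5 = 4 \cdot 5 Y = 20 Y$)
$c = \left(12 + \sqrt{6}\right)^{2}$ ($c = \left(12 + \sqrt{2 + 4}\right)^{2} = \left(12 + \sqrt{6}\right)^{2} \approx 208.79$)
$\frac{c + \left(-110 + 26\right)}{\left(L{\left(5,-4 \right)} + 5 \cdot 9\right) - 388} = \frac{\left(12 + \sqrt{6}\right)^{2} + \left(-110 + 26\right)}{\left(20 \left(-4\right) + 5 \cdot 9\right) - 388} = \frac{\left(12 + \sqrt{6}\right)^{2} - 84}{\left(-80 + 45\right) - 388} = \frac{-84 + \left(12 + \sqrt{6}\right)^{2}}{-35 - 388} = \frac{-84 + \left(12 + \sqrt{6}\right)^{2}}{-423} = \left(-84 + \left(12 + \sqrt{6}\right)^{2}\right) \left(- \frac{1}{423}\right) = \frac{28}{141} - \frac{\left(12 + \sqrt{6}\right)^{2}}{423}$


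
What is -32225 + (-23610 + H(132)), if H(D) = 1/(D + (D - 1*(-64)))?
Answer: -18313879/328 ≈ -55835.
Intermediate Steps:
H(D) = 1/(64 + 2*D) (H(D) = 1/(D + (D + 64)) = 1/(D + (64 + D)) = 1/(64 + 2*D))
-32225 + (-23610 + H(132)) = -32225 + (-23610 + 1/(2*(32 + 132))) = -32225 + (-23610 + (½)/164) = -32225 + (-23610 + (½)*(1/164)) = -32225 + (-23610 + 1/328) = -32225 - 7744079/328 = -18313879/328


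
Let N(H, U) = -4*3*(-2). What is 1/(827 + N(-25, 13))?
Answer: 1/851 ≈ 0.0011751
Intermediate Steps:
N(H, U) = 24 (N(H, U) = -12*(-2) = 24)
1/(827 + N(-25, 13)) = 1/(827 + 24) = 1/851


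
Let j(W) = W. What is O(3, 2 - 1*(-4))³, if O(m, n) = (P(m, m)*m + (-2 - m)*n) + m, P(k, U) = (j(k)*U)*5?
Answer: 1259712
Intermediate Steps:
P(k, U) = 5*U*k (P(k, U) = (k*U)*5 = (U*k)*5 = 5*U*k)
O(m, n) = m + 5*m³ + n*(-2 - m) (O(m, n) = ((5*m*m)*m + (-2 - m)*n) + m = ((5*m²)*m + n*(-2 - m)) + m = (5*m³ + n*(-2 - m)) + m = m + 5*m³ + n*(-2 - m))
O(3, 2 - 1*(-4))³ = (3 - 2*(2 - 1*(-4)) + 5*3³ - 1*3*(2 - 1*(-4)))³ = (3 - 2*(2 + 4) + 5*27 - 1*3*(2 + 4))³ = (3 - 2*6 + 135 - 1*3*6)³ = (3 - 12 + 135 - 18)³ = 108³ = 1259712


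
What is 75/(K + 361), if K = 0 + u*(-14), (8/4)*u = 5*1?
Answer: 75/326 ≈ 0.23006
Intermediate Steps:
u = 5/2 (u = (5*1)/2 = (½)*5 = 5/2 ≈ 2.5000)
K = -35 (K = 0 + (5/2)*(-14) = 0 - 35 = -35)
75/(K + 361) = 75/(-35 + 361) = 75/326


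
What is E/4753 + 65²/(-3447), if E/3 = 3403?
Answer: 15108998/16383591 ≈ 0.92220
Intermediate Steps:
E = 10209 (E = 3*3403 = 10209)
E/4753 + 65²/(-3447) = 10209/4753 + 65²/(-3447) = 10209*(1/4753) + 4225*(-1/3447) = 10209/4753 - 4225/3447 = 15108998/16383591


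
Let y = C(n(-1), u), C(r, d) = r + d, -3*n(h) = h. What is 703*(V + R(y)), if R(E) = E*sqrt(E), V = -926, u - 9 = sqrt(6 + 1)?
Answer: -650978 + 703*sqrt(3)*(28 + 3*sqrt(7))**(3/2)/9 ≈ -6.2183e+5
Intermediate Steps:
n(h) = -h/3
u = 9 + sqrt(7) (u = 9 + sqrt(6 + 1) = 9 + sqrt(7) ≈ 11.646)
C(r, d) = d + r
y = 28/3 + sqrt(7) (y = (9 + sqrt(7)) - 1/3*(-1) = (9 + sqrt(7)) + 1/3 = 28/3 + sqrt(7) ≈ 11.979)
R(E) = E**(3/2)
703*(V + R(y)) = 703*(-926 + (28/3 + sqrt(7))**(3/2)) = -650978 + 703*(28/3 + sqrt(7))**(3/2)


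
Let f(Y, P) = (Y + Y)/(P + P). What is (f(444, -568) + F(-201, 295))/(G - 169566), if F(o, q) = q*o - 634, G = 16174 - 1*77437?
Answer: 8510029/32777718 ≈ 0.25963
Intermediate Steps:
f(Y, P) = Y/P (f(Y, P) = (2*Y)/((2*P)) = (2*Y)*(1/(2*P)) = Y/P)
G = -61263 (G = 16174 - 77437 = -61263)
F(o, q) = -634 + o*q (F(o, q) = o*q - 634 = -634 + o*q)
(f(444, -568) + F(-201, 295))/(G - 169566) = (444/(-568) + (-634 - 201*295))/(-61263 - 169566) = (444*(-1/568) + (-634 - 59295))/(-230829) = (-111/142 - 59929)*(-1/230829) = -8510029/142*(-1/230829) = 8510029/32777718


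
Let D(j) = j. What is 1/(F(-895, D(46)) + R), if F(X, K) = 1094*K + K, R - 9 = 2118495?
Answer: 1/2168874 ≈ 4.6107e-7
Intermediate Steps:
R = 2118504 (R = 9 + 2118495 = 2118504)
F(X, K) = 1095*K
1/(F(-895, D(46)) + R) = 1/(1095*46 + 2118504) = 1/(50370 + 2118504) = 1/2168874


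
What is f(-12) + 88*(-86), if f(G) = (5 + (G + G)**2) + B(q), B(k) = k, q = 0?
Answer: -6987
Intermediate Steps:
f(G) = 5 + 4*G**2 (f(G) = (5 + (G + G)**2) + 0 = (5 + (2*G)**2) + 0 = (5 + 4*G**2) + 0 = 5 + 4*G**2)
f(-12) + 88*(-86) = (5 + 4*(-12)**2) + 88*(-86) = (5 + 4*144) - 7568 = (5 + 576) - 7568 = 581 - 7568 = -6987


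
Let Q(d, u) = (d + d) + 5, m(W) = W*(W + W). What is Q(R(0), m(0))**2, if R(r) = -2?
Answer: 1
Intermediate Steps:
m(W) = 2*W**2 (m(W) = W*(2*W) = 2*W**2)
Q(d, u) = 5 + 2*d (Q(d, u) = 2*d + 5 = 5 + 2*d)
Q(R(0), m(0))**2 = (5 + 2*(-2))**2 = (5 - 4)**2 = 1**2 = 1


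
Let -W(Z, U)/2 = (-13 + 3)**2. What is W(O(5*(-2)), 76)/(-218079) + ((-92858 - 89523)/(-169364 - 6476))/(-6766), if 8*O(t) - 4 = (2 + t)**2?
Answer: 198173221901/259455878861760 ≈ 0.00076380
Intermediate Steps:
O(t) = 1/2 + (2 + t)**2/8
W(Z, U) = -200 (W(Z, U) = -2*(-13 + 3)**2 = -2*(-10)**2 = -2*100 = -200)
W(O(5*(-2)), 76)/(-218079) + ((-92858 - 89523)/(-169364 - 6476))/(-6766) = -200/(-218079) + ((-92858 - 89523)/(-169364 - 6476))/(-6766) = -200*(-1/218079) - 182381/(-175840)*(-1/6766) = 200/218079 - 182381*(-1/175840)*(-1/6766) = 200/218079 + (182381/175840)*(-1/6766) = 200/218079 - 182381/1189733440 = 198173221901/259455878861760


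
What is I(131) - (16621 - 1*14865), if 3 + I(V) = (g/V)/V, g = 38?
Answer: -30186161/17161 ≈ -1759.0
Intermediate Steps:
I(V) = -3 + 38/V**2 (I(V) = -3 + (38/V)/V = -3 + 38/V**2)
I(131) - (16621 - 1*14865) = (-3 + 38/131**2) - (16621 - 1*14865) = (-3 + 38*(1/17161)) - (16621 - 14865) = (-3 + 38/17161) - 1*1756 = -51445/17161 - 1756 = -30186161/17161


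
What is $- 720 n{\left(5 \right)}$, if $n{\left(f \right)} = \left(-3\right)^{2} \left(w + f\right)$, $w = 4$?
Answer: $-58320$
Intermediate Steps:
$n{\left(f \right)} = 36 + 9 f$ ($n{\left(f \right)} = \left(-3\right)^{2} \left(4 + f\right) = 9 \left(4 + f\right) = 36 + 9 f$)
$- 720 n{\left(5 \right)} = - 720 \left(36 + 9 \cdot 5\right) = - 720 \left(36 + 45\right) = \left(-720\right) 81 = -58320$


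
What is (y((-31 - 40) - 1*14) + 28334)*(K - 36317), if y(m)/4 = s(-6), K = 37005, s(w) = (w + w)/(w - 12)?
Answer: 58486880/3 ≈ 1.9496e+7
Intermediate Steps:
s(w) = 2*w/(-12 + w) (s(w) = (2*w)/(-12 + w) = 2*w/(-12 + w))
y(m) = 8/3 (y(m) = 4*(2*(-6)/(-12 - 6)) = 4*(2*(-6)/(-18)) = 4*(2*(-6)*(-1/18)) = 4*(⅔) = 8/3)
(y((-31 - 40) - 1*14) + 28334)*(K - 36317) = (8/3 + 28334)*(37005 - 36317) = (85010/3)*688 = 58486880/3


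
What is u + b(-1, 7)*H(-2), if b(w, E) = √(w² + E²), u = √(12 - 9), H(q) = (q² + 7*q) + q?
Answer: √3 - 60*√2 ≈ -83.121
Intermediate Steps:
H(q) = q² + 8*q
u = √3 ≈ 1.7320
b(w, E) = √(E² + w²)
u + b(-1, 7)*H(-2) = √3 + √(7² + (-1)²)*(-2*(8 - 2)) = √3 + √(49 + 1)*(-2*6) = √3 + √50*(-12) = √3 + (5*√2)*(-12) = √3 - 60*√2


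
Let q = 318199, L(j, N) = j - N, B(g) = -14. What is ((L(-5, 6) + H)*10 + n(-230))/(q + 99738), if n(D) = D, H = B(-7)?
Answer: -480/417937 ≈ -0.0011485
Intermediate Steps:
H = -14
((L(-5, 6) + H)*10 + n(-230))/(q + 99738) = (((-5 - 1*6) - 14)*10 - 230)/(318199 + 99738) = (((-5 - 6) - 14)*10 - 230)/417937 = ((-11 - 14)*10 - 230)*(1/417937) = (-25*10 - 230)*(1/417937) = (-250 - 230)*(1/417937) = -480*1/417937 = -480/417937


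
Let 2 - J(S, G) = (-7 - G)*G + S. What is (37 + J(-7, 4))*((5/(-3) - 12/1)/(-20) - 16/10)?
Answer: -165/2 ≈ -82.500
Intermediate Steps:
J(S, G) = 2 - S - G*(-7 - G) (J(S, G) = 2 - ((-7 - G)*G + S) = 2 - (G*(-7 - G) + S) = 2 - (S + G*(-7 - G)) = 2 + (-S - G*(-7 - G)) = 2 - S - G*(-7 - G))
(37 + J(-7, 4))*((5/(-3) - 12/1)/(-20) - 16/10) = (37 + (2 + 4² - 1*(-7) + 7*4))*((5/(-3) - 12/1)/(-20) - 16/10) = (37 + (2 + 16 + 7 + 28))*((5*(-⅓) - 12*1)*(-1/20) - 16*⅒) = (37 + 53)*((-5/3 - 12)*(-1/20) - 8/5) = 90*(-41/3*(-1/20) - 8/5) = 90*(41/60 - 8/5) = 90*(-11/12) = -165/2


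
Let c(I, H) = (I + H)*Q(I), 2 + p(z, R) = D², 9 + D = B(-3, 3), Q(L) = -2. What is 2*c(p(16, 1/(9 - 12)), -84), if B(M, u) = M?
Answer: -232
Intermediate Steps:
D = -12 (D = -9 - 3 = -12)
p(z, R) = 142 (p(z, R) = -2 + (-12)² = -2 + 144 = 142)
c(I, H) = -2*H - 2*I (c(I, H) = (I + H)*(-2) = (H + I)*(-2) = -2*H - 2*I)
2*c(p(16, 1/(9 - 12)), -84) = 2*(-2*(-84) - 2*142) = 2*(168 - 284) = 2*(-116) = -232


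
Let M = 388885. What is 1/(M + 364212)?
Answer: 1/753097 ≈ 1.3278e-6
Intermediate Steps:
1/(M + 364212) = 1/(388885 + 364212) = 1/753097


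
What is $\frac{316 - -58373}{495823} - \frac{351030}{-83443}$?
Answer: $\frac{178945933917}{41372958589} \approx 4.3252$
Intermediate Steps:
$\frac{316 - -58373}{495823} - \frac{351030}{-83443} = \left(316 + 58373\right) \frac{1}{495823} - - \frac{351030}{83443} = 58689 \cdot \frac{1}{495823} + \frac{351030}{83443} = \frac{58689}{495823} + \frac{351030}{83443} = \frac{178945933917}{41372958589}$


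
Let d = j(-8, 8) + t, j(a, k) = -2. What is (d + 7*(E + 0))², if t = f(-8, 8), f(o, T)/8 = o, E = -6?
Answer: 11664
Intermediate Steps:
f(o, T) = 8*o
t = -64 (t = 8*(-8) = -64)
d = -66 (d = -2 - 64 = -66)
(d + 7*(E + 0))² = (-66 + 7*(-6 + 0))² = (-66 + 7*(-6))² = (-66 - 42)² = (-108)² = 11664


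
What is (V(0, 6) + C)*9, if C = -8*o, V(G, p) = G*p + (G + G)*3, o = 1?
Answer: -72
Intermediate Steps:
V(G, p) = 6*G + G*p (V(G, p) = G*p + (2*G)*3 = G*p + 6*G = 6*G + G*p)
C = -8 (C = -8*1 = -8)
(V(0, 6) + C)*9 = (0*(6 + 6) - 8)*9 = (0*12 - 8)*9 = (0 - 8)*9 = -8*9 = -72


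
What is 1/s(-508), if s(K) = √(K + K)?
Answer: -I*√254/508 ≈ -0.031373*I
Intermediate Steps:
s(K) = √2*√K (s(K) = √(2*K) = √2*√K)
1/s(-508) = 1/(√2*√(-508)) = 1/(√2*(2*I*√127)) = 1/(2*I*√254) = -I*√254/508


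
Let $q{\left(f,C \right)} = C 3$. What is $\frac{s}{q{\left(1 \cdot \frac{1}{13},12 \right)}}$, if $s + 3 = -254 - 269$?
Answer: $- \frac{263}{18} \approx -14.611$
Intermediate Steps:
$q{\left(f,C \right)} = 3 C$
$s = -526$ ($s = -3 - 523 = -526$)
$\frac{s}{q{\left(1 \cdot \frac{1}{13},12 \right)}} = - \frac{526}{3 \cdot 12} = - \frac{526}{36} = \left(-526\right) \frac{1}{36} = - \frac{263}{18}$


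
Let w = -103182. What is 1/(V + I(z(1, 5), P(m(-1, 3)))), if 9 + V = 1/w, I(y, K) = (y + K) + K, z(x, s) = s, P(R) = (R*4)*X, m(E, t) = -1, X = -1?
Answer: 103182/412727 ≈ 0.25000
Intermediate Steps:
P(R) = -4*R (P(R) = (R*4)*(-1) = (4*R)*(-1) = -4*R)
I(y, K) = y + 2*K (I(y, K) = (K + y) + K = y + 2*K)
V = -928639/103182 (V = -9 + 1/(-103182) = -9 - 1/103182 = -928639/103182 ≈ -9.0000)
1/(V + I(z(1, 5), P(m(-1, 3)))) = 1/(-928639/103182 + (5 + 2*(-4*(-1)))) = 1/(-928639/103182 + (5 + 2*4)) = 1/(-928639/103182 + (5 + 8)) = 1/(-928639/103182 + 13) = 1/(412727/103182) = 103182/412727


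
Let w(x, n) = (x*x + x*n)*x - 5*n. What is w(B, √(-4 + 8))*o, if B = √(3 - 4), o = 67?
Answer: -804 - 67*I ≈ -804.0 - 67.0*I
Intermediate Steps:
B = I (B = √(-1) = I ≈ 1.0*I)
w(x, n) = -5*n + x*(x² + n*x) (w(x, n) = (x² + n*x)*x - 5*n = x*(x² + n*x) - 5*n = -5*n + x*(x² + n*x))
w(B, √(-4 + 8))*o = (I³ - 5*√(-4 + 8) + √(-4 + 8)*I²)*67 = (-I - 5*√4 + √4*(-1))*67 = (-I - 5*2 + 2*(-1))*67 = (-I - 10 - 2)*67 = (-12 - I)*67 = -804 - 67*I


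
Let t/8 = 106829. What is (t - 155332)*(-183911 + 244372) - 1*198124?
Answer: 42280179176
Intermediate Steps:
t = 854632 (t = 8*106829 = 854632)
(t - 155332)*(-183911 + 244372) - 1*198124 = (854632 - 155332)*(-183911 + 244372) - 1*198124 = 699300*60461 - 198124 = 42280377300 - 198124 = 42280179176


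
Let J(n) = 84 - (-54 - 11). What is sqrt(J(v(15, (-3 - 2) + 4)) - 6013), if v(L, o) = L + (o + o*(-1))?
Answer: 2*I*sqrt(1466) ≈ 76.577*I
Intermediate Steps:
v(L, o) = L (v(L, o) = L + (o - o) = L + 0 = L)
J(n) = 149 (J(n) = 84 - 1*(-65) = 84 + 65 = 149)
sqrt(J(v(15, (-3 - 2) + 4)) - 6013) = sqrt(149 - 6013) = sqrt(-5864) = 2*I*sqrt(1466)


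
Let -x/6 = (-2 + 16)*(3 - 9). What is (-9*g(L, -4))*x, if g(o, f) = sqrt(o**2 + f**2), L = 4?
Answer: -18144*sqrt(2) ≈ -25660.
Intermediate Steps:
g(o, f) = sqrt(f**2 + o**2)
x = 504 (x = -6*(-2 + 16)*(3 - 9) = -84*(-6) = -6*(-84) = 504)
(-9*g(L, -4))*x = -9*sqrt((-4)**2 + 4**2)*504 = -9*sqrt(16 + 16)*504 = -36*sqrt(2)*504 = -18144*sqrt(2)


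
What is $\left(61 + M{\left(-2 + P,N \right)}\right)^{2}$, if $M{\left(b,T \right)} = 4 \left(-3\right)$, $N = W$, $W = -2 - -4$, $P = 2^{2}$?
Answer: $2401$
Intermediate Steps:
$P = 4$
$W = 2$ ($W = -2 + 4 = 2$)
$N = 2$
$M{\left(b,T \right)} = -12$
$\left(61 + M{\left(-2 + P,N \right)}\right)^{2} = \left(61 - 12\right)^{2} = 49^{2} = 2401$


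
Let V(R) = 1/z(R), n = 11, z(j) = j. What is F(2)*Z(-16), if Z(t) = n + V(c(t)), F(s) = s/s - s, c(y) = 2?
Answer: -23/2 ≈ -11.500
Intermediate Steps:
V(R) = 1/R
F(s) = 1 - s
Z(t) = 23/2 (Z(t) = 11 + 1/2 = 23/2)
F(2)*Z(-16) = (1 - 1*2)*(23/2) = (1 - 2)*(23/2) = -1*23/2 = -23/2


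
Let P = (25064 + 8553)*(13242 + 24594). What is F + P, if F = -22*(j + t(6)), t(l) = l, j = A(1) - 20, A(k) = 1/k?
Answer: 1271933098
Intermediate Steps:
P = 1271932812 (P = 33617*37836 = 1271932812)
j = -19 (j = 1/1 - 20 = 1 - 20 = -19)
F = 286 (F = -22*(-19 + 6) = -22*(-13) = 286)
F + P = 286 + 1271932812 = 1271933098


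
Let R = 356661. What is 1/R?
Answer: 1/356661 ≈ 2.8038e-6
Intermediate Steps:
1/R = 1/356661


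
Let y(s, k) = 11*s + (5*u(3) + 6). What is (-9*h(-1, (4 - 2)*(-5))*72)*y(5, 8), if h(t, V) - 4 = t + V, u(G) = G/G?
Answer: 299376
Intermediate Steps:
u(G) = 1
h(t, V) = 4 + V + t (h(t, V) = 4 + (t + V) = 4 + (V + t) = 4 + V + t)
y(s, k) = 11 + 11*s (y(s, k) = 11*s + (5*1 + 6) = 11*s + (5 + 6) = 11*s + 11 = 11 + 11*s)
(-9*h(-1, (4 - 2)*(-5))*72)*y(5, 8) = (-9*(4 + (4 - 2)*(-5) - 1)*72)*(11 + 11*5) = (-9*(4 + 2*(-5) - 1)*72)*(11 + 55) = (-9*(4 - 10 - 1)*72)*66 = (-9*(-7)*72)*66 = (63*72)*66 = 4536*66 = 299376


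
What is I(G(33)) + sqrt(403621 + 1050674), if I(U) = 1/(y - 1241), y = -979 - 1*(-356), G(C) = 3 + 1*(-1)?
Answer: -1/1864 + sqrt(1454295) ≈ 1205.9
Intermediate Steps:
G(C) = 2 (G(C) = 3 - 1 = 2)
y = -623 (y = -979 + 356 = -623)
I(U) = -1/1864 (I(U) = 1/(-623 - 1241) = 1/(-1864) = -1/1864)
I(G(33)) + sqrt(403621 + 1050674) = -1/1864 + sqrt(403621 + 1050674) = -1/1864 + sqrt(1454295)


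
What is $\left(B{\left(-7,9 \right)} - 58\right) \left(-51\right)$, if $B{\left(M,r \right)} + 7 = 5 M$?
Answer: $5100$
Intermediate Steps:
$B{\left(M,r \right)} = -7 + 5 M$
$\left(B{\left(-7,9 \right)} - 58\right) \left(-51\right) = \left(\left(-7 + 5 \left(-7\right)\right) - 58\right) \left(-51\right) = \left(\left(-7 - 35\right) - 58\right) \left(-51\right) = \left(-42 - 58\right) \left(-51\right) = \left(-100\right) \left(-51\right) = 5100$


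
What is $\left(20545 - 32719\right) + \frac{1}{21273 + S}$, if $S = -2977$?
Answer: $- \frac{222735503}{18296} \approx -12174.0$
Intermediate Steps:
$\left(20545 - 32719\right) + \frac{1}{21273 + S} = \left(20545 - 32719\right) + \frac{1}{21273 - 2977} = -12174 + \frac{1}{18296} = - \frac{222735503}{18296}$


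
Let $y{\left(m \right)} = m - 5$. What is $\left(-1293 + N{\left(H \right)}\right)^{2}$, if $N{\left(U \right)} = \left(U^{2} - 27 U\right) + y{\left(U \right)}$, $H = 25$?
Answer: $1750329$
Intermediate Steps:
$y{\left(m \right)} = -5 + m$
$N{\left(U \right)} = -5 + U^{2} - 26 U$ ($N{\left(U \right)} = \left(U^{2} - 27 U\right) + \left(-5 + U\right) = -5 + U^{2} - 26 U$)
$\left(-1293 + N{\left(H \right)}\right)^{2} = \left(-1293 - \left(655 - 625\right)\right)^{2} = \left(-1293 - 30\right)^{2} = \left(-1323\right)^{2} = 1750329$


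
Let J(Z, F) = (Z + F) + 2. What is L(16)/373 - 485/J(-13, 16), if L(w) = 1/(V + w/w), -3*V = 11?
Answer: -289451/2984 ≈ -97.001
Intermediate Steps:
V = -11/3 (V = -⅓*11 = -11/3 ≈ -3.6667)
L(w) = -3/8 (L(w) = 1/(-11/3 + w/w) = 1/(-11/3 + 1) = 1/(-8/3) = -3/8)
J(Z, F) = 2 + F + Z (J(Z, F) = (F + Z) + 2 = 2 + F + Z)
L(16)/373 - 485/J(-13, 16) = -3/8/373 - 485/(2 + 16 - 13) = -3/8*1/373 - 485/5 = -3/2984 - 485*⅕ = -3/2984 - 97 = -289451/2984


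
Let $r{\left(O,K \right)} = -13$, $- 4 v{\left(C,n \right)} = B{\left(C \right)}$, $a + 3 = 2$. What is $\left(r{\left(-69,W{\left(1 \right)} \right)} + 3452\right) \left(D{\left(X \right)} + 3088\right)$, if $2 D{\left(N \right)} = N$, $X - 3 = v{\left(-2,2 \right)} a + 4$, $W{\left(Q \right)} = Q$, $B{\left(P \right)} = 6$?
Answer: $\frac{42536991}{4} \approx 1.0634 \cdot 10^{7}$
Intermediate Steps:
$a = -1$ ($a = -3 + 2 = -1$)
$v{\left(C,n \right)} = - \frac{3}{2}$ ($v{\left(C,n \right)} = \left(- \frac{1}{4}\right) 6 = - \frac{3}{2}$)
$X = \frac{17}{2}$ ($X = 3 + \left(\left(- \frac{3}{2}\right) \left(-1\right) + 4\right) = 3 + \left(\frac{3}{2} + 4\right) = 3 + \frac{11}{2} = \frac{17}{2} \approx 8.5$)
$D{\left(N \right)} = \frac{N}{2}$
$\left(r{\left(-69,W{\left(1 \right)} \right)} + 3452\right) \left(D{\left(X \right)} + 3088\right) = \left(-13 + 3452\right) \left(\frac{1}{2} \cdot \frac{17}{2} + 3088\right) = 3439 \left(\frac{17}{4} + 3088\right) = 3439 \cdot \frac{12369}{4} = \frac{42536991}{4}$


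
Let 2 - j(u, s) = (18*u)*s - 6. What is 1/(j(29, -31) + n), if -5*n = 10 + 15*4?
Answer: 1/16176 ≈ 6.1820e-5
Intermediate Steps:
j(u, s) = 8 - 18*s*u (j(u, s) = 2 - ((18*u)*s - 6) = 2 - (18*s*u - 6) = 2 - (-6 + 18*s*u) = 2 + (6 - 18*s*u) = 8 - 18*s*u)
n = -14 (n = -(10 + 15*4)/5 = -(10 + 60)/5 = -⅕*70 = -14)
1/(j(29, -31) + n) = 1/((8 - 18*(-31)*29) - 14) = 1/((8 + 16182) - 14) = 1/(16190 - 14) = 1/16176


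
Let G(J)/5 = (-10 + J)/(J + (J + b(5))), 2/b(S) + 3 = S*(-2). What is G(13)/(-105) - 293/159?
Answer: -230401/124656 ≈ -1.8483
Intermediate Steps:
b(S) = 2/(-3 - 2*S) (b(S) = 2/(-3 + S*(-2)) = 2/(-3 - 2*S))
G(J) = 5*(-10 + J)/(-2/13 + 2*J) (G(J) = 5*((-10 + J)/(J + (J - 2/(3 + 2*5)))) = 5*((-10 + J)/(J + (J - 2/(3 + 10)))) = 5*((-10 + J)/(J + (J - 2/13))) = 5*((-10 + J)/(J + (-2/13 + J))) = 5*((-10 + J)/(-2/13 + 2*J)) = 5*(-10 + J)/(-2/13 + 2*J))
G(13)/(-105) - 293/159 = (65*(-10 + 13)/(2*(-1 + 13*13)))/(-105) - 293/159 = ((65/2)*3/(-1 + 169))*(-1/105) - 293*1/159 = ((65/2)*3/168)*(-1/105) - 293/159 = ((65/2)*(1/168)*3)*(-1/105) - 293/159 = (65/112)*(-1/105) - 293/159 = -13/2352 - 293/159 = -230401/124656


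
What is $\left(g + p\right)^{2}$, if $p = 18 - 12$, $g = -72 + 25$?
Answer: $1681$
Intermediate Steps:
$g = -47$
$p = 6$
$\left(g + p\right)^{2} = \left(-47 + 6\right)^{2} = \left(-41\right)^{2} = 1681$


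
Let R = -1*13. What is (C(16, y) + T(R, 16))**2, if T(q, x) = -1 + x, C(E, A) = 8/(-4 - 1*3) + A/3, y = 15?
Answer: 17424/49 ≈ 355.59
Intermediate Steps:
C(E, A) = -8/7 + A/3 (C(E, A) = 8/(-4 - 3) + A*(1/3) = 8/(-7) + A/3 = 8*(-1/7) + A/3 = -8/7 + A/3)
R = -13
(C(16, y) + T(R, 16))**2 = ((-8/7 + (1/3)*15) + (-1 + 16))**2 = ((-8/7 + 5) + 15)**2 = (27/7 + 15)**2 = (132/7)**2 = 17424/49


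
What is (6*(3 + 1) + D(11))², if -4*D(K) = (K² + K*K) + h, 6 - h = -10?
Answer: 6561/4 ≈ 1640.3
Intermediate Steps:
h = 16 (h = 6 - 1*(-10) = 6 + 10 = 16)
D(K) = -4 - K²/2 (D(K) = -((K² + K*K) + 16)/4 = -((K² + K²) + 16)/4 = -(2*K² + 16)/4 = -(16 + 2*K²)/4 = -4 - K²/2)
(6*(3 + 1) + D(11))² = (6*(3 + 1) + (-4 - ½*11²))² = (6*4 + (-4 - ½*121))² = (24 + (-4 - 121/2))² = (24 - 129/2)² = (-81/2)² = 6561/4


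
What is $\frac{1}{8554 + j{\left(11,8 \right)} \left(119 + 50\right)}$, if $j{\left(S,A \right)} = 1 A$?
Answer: $\frac{1}{9906} \approx 0.00010095$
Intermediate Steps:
$j{\left(S,A \right)} = A$
$\frac{1}{8554 + j{\left(11,8 \right)} \left(119 + 50\right)} = \frac{1}{8554 + 8 \left(119 + 50\right)} = \frac{1}{8554 + 8 \cdot 169} = \frac{1}{8554 + 1352} = \frac{1}{9906}$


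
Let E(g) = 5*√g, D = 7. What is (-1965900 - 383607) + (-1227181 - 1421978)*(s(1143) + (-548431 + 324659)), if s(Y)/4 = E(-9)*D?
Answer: 592805258241 - 1112646780*I ≈ 5.9281e+11 - 1.1126e+9*I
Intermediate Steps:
s(Y) = 420*I (s(Y) = 4*((5*√(-9))*7) = 4*((5*(3*I))*7) = 4*((15*I)*7) = 4*(105*I) = 420*I)
(-1965900 - 383607) + (-1227181 - 1421978)*(s(1143) + (-548431 + 324659)) = (-1965900 - 383607) + (-1227181 - 1421978)*(420*I + (-548431 + 324659)) = -2349507 - 2649159*(420*I - 223772) = -2349507 - 2649159*(-223772 + 420*I) = -2349507 + (592807607748 - 1112646780*I) = 592805258241 - 1112646780*I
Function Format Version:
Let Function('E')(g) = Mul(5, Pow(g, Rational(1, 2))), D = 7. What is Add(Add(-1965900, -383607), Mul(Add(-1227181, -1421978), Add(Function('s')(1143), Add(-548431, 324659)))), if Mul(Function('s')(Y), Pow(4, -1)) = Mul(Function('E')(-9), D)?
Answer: Add(592805258241, Mul(-1112646780, I)) ≈ Add(5.9281e+11, Mul(-1.1126e+9, I))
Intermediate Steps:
Function('s')(Y) = Mul(420, I) (Function('s')(Y) = Mul(4, Mul(Mul(5, Pow(-9, Rational(1, 2))), 7)) = Mul(4, Mul(Mul(5, Mul(3, I)), 7)) = Mul(4, Mul(Mul(15, I), 7)) = Mul(4, Mul(105, I)) = Mul(420, I))
Add(Add(-1965900, -383607), Mul(Add(-1227181, -1421978), Add(Function('s')(1143), Add(-548431, 324659)))) = Add(Add(-1965900, -383607), Mul(Add(-1227181, -1421978), Add(Mul(420, I), Add(-548431, 324659)))) = Add(-2349507, Mul(-2649159, Add(Mul(420, I), -223772))) = Add(-2349507, Mul(-2649159, Add(-223772, Mul(420, I)))) = Add(-2349507, Add(592807607748, Mul(-1112646780, I))) = Add(592805258241, Mul(-1112646780, I))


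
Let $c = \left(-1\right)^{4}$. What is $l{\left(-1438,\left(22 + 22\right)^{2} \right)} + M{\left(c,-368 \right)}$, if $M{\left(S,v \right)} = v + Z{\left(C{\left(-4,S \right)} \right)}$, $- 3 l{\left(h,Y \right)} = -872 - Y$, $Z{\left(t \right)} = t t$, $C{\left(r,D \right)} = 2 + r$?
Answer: $572$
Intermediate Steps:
$Z{\left(t \right)} = t^{2}$
$l{\left(h,Y \right)} = \frac{872}{3} + \frac{Y}{3}$ ($l{\left(h,Y \right)} = - \frac{-872 - Y}{3} = \frac{872}{3} + \frac{Y}{3}$)
$c = 1$
$M{\left(S,v \right)} = 4 + v$ ($M{\left(S,v \right)} = v + \left(2 - 4\right)^{2} = v + \left(-2\right)^{2} = v + 4 = 4 + v$)
$l{\left(-1438,\left(22 + 22\right)^{2} \right)} + M{\left(c,-368 \right)} = \left(\frac{872}{3} + \frac{\left(22 + 22\right)^{2}}{3}\right) + \left(4 - 368\right) = \left(\frac{872}{3} + \frac{44^{2}}{3}\right) - 364 = \left(\frac{872}{3} + \frac{1}{3} \cdot 1936\right) - 364 = \left(\frac{872}{3} + \frac{1936}{3}\right) - 364 = 936 - 364 = 572$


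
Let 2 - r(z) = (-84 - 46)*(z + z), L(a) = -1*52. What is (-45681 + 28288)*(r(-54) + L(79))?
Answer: 245067370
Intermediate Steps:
L(a) = -52
r(z) = 2 + 260*z (r(z) = 2 - (-84 - 46)*(z + z) = 2 - (-130)*2*z = 2 - (-260)*z = 2 + 260*z)
(-45681 + 28288)*(r(-54) + L(79)) = (-45681 + 28288)*((2 + 260*(-54)) - 52) = -17393*((2 - 14040) - 52) = -17393*(-14038 - 52) = -17393*(-14090) = 245067370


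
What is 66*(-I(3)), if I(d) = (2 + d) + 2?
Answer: -462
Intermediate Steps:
I(d) = 4 + d
66*(-I(3)) = 66*(-(4 + 3)) = 66*(-1*7) = 66*(-7) = -462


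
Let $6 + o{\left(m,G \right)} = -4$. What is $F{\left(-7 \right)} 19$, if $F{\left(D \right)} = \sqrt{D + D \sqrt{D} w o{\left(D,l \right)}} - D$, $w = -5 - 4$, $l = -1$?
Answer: $133 + 19 \sqrt{-7 - 630 i \sqrt{7}} \approx 680.36 - 549.66 i$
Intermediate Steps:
$o{\left(m,G \right)} = -10$ ($o{\left(m,G \right)} = -6 - 4 = -10$)
$w = -9$ ($w = -5 - 4 = -9$)
$F{\left(D \right)} = \sqrt{D + 90 D^{\frac{3}{2}}} - D$ ($F{\left(D \right)} = \sqrt{D + D \sqrt{D} \left(-9\right) \left(-10\right)} - D = \sqrt{D + D^{\frac{3}{2}} \left(-9\right) \left(-10\right)} - D = \sqrt{D + - 9 D^{\frac{3}{2}} \left(-10\right)} - D = \sqrt{D + 90 D^{\frac{3}{2}}} - D$)
$F{\left(-7 \right)} 19 = \left(\sqrt{-7 + 90 \left(-7\right)^{\frac{3}{2}}} - -7\right) 19 = \left(\sqrt{-7 + 90 \left(- 7 i \sqrt{7}\right)} + 7\right) 19 = \left(\sqrt{-7 - 630 i \sqrt{7}} + 7\right) 19 = \left(7 + \sqrt{-7 - 630 i \sqrt{7}}\right) 19 = 133 + 19 \sqrt{-7 - 630 i \sqrt{7}}$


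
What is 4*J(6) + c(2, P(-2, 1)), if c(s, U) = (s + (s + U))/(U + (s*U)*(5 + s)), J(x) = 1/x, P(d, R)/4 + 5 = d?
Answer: 76/105 ≈ 0.72381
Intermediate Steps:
P(d, R) = -20 + 4*d
c(s, U) = (U + 2*s)/(U + U*s*(5 + s)) (c(s, U) = (s + (U + s))/(U + (U*s)*(5 + s)) = (U + 2*s)/(U + U*s*(5 + s)))
4*J(6) + c(2, P(-2, 1)) = 4/6 + ((-20 + 4*(-2)) + 2*2)/((-20 + 4*(-2))*(1 + 2² + 5*2)) = 4*(⅙) + ((-20 - 8) + 4)/((-20 - 8)*(1 + 4 + 10)) = ⅔ + (-28 + 4)/(-28*15) = ⅔ - 1/28*1/15*(-24) = ⅔ + 2/35 = 76/105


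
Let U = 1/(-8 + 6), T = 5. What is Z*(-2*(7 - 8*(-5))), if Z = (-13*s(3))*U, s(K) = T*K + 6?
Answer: -12831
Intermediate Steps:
s(K) = 6 + 5*K (s(K) = 5*K + 6 = 6 + 5*K)
U = -½ (U = 1/(-2) = -½ ≈ -0.50000)
Z = 273/2 (Z = -13*(6 + 5*3)*(-½) = -13*(6 + 15)*(-½) = -13*21*(-½) = -273*(-½) = 273/2 ≈ 136.50)
Z*(-2*(7 - 8*(-5))) = 273*(-2*(7 - 8*(-5)))/2 = 273*(-2*(7 + 40))/2 = 273*(-2*47)/2 = (273/2)*(-94) = -12831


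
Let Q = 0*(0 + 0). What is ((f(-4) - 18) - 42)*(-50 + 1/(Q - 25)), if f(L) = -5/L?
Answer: 58797/20 ≈ 2939.9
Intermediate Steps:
Q = 0 (Q = 0*0 = 0)
((f(-4) - 18) - 42)*(-50 + 1/(Q - 25)) = ((-5/(-4) - 18) - 42)*(-50 + 1/(0 - 25)) = ((-5*(-¼) - 18) - 42)*(-50 + 1/(-25)) = ((5/4 - 18) - 42)*(-50 - 1/25) = (-67/4 - 42)*(-1251/25) = -235/4*(-1251/25) = 58797/20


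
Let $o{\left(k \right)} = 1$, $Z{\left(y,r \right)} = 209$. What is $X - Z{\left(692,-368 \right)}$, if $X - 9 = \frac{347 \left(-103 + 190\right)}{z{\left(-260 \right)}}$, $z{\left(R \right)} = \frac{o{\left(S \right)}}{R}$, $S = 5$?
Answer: $-7849340$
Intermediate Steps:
$z{\left(R \right)} = \frac{1}{R}$ ($z{\left(R \right)} = 1 \frac{1}{R} = \frac{1}{R}$)
$X = -7849131$ ($X = 9 + \frac{347 \left(-103 + 190\right)}{\frac{1}{-260}} = 9 + \frac{347 \cdot 87}{- \frac{1}{260}} = 9 + 30189 \left(-260\right) = 9 - 7849140 = -7849131$)
$X - Z{\left(692,-368 \right)} = -7849131 - 209 = -7849340$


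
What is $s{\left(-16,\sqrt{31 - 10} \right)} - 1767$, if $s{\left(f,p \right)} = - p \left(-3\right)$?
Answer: $-1767 + 3 \sqrt{21} \approx -1753.3$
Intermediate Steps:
$s{\left(f,p \right)} = 3 p$
$s{\left(-16,\sqrt{31 - 10} \right)} - 1767 = 3 \sqrt{31 - 10} - 1767 = 3 \sqrt{21} - 1767 = -1767 + 3 \sqrt{21}$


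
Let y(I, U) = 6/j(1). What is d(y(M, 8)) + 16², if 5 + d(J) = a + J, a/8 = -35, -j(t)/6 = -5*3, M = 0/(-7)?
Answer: -434/15 ≈ -28.933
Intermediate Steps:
M = 0 (M = 0*(-⅐) = 0)
j(t) = 90 (j(t) = -(-30)*3 = -6*(-15) = 90)
a = -280 (a = 8*(-35) = -280)
y(I, U) = 1/15 (y(I, U) = 6/90 = 6*(1/90) = 1/15)
d(J) = -285 + J (d(J) = -5 + (-280 + J) = -285 + J)
d(y(M, 8)) + 16² = (-285 + 1/15) + 16² = -4274/15 + 256 = -434/15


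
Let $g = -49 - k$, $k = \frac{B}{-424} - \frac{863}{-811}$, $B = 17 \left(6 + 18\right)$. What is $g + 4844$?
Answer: $\frac{206099107}{42983} \approx 4794.9$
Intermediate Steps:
$B = 408$ ($B = 17 \cdot 24 = 408$)
$k = \frac{4378}{42983}$ ($k = \frac{408}{-424} - \frac{863}{-811} = 408 \left(- \frac{1}{424}\right) - - \frac{863}{811} = - \frac{51}{53} + \frac{863}{811} = \frac{4378}{42983} \approx 0.10185$)
$g = - \frac{2110545}{42983}$ ($g = -49 - \frac{4378}{42983} = - \frac{2110545}{42983} \approx -49.102$)
$g + 4844 = - \frac{2110545}{42983} + 4844 = \frac{206099107}{42983}$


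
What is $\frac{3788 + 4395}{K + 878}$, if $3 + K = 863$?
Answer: $\frac{8183}{1738} \approx 4.7083$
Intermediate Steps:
$K = 860$ ($K = -3 + 863 = 860$)
$\frac{3788 + 4395}{K + 878} = \frac{3788 + 4395}{860 + 878} = \frac{8183}{1738}$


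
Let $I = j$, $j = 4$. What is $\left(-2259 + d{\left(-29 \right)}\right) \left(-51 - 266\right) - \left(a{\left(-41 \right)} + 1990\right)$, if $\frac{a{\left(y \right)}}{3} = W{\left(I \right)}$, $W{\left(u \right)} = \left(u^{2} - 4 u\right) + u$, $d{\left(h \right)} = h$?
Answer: $723294$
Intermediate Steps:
$I = 4$
$W{\left(u \right)} = u^{2} - 3 u$
$a{\left(y \right)} = 12$ ($a{\left(y \right)} = 3 \cdot 4 \left(-3 + 4\right) = 3 \cdot 4 \cdot 1 = 3 \cdot 4 = 12$)
$\left(-2259 + d{\left(-29 \right)}\right) \left(-51 - 266\right) - \left(a{\left(-41 \right)} + 1990\right) = \left(-2259 - 29\right) \left(-51 - 266\right) - \left(12 + 1990\right) = \left(-2288\right) \left(-317\right) - 2002 = 725296 - 2002 = 723294$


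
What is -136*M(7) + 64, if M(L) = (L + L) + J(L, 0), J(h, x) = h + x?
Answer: -2792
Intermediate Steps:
M(L) = 3*L (M(L) = (L + L) + (L + 0) = 2*L + L = 3*L)
-136*M(7) + 64 = -408*7 + 64 = -136*21 + 64 = -2856 + 64 = -2792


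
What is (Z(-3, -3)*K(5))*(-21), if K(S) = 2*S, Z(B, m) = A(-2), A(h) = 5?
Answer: -1050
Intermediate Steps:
Z(B, m) = 5
(Z(-3, -3)*K(5))*(-21) = (5*(2*5))*(-21) = (5*10)*(-21) = 50*(-21) = -1050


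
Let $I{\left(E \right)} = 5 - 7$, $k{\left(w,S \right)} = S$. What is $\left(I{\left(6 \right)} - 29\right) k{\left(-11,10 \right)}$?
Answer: $-310$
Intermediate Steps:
$I{\left(E \right)} = -2$ ($I{\left(E \right)} = 5 - 7 = -2$)
$\left(I{\left(6 \right)} - 29\right) k{\left(-11,10 \right)} = \left(-2 - 29\right) 10 = \left(-31\right) 10 = -310$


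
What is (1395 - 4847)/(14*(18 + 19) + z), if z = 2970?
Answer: -863/872 ≈ -0.98968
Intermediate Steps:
(1395 - 4847)/(14*(18 + 19) + z) = (1395 - 4847)/(14*(18 + 19) + 2970) = -3452/(14*37 + 2970) = -3452/(518 + 2970) = -3452/3488 = -3452*1/3488 = -863/872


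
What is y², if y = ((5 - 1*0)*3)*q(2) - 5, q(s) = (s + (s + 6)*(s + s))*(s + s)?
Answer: 4141225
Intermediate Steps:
q(s) = 2*s*(s + 2*s*(6 + s)) (q(s) = (s + (6 + s)*(2*s))*(2*s) = (s + 2*s*(6 + s))*(2*s) = 2*s*(s + 2*s*(6 + s)))
y = 2035 (y = ((5 - 1*0)*3)*(2²*(26 + 4*2)) - 5 = ((5 + 0)*3)*(4*(26 + 8)) - 5 = (5*3)*(4*34) - 5 = 15*136 - 5 = 2040 - 5 = 2035)
y² = 2035² = 4141225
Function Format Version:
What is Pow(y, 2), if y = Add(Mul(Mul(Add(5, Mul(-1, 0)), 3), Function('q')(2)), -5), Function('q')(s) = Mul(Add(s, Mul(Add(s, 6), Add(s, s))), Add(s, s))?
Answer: 4141225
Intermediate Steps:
Function('q')(s) = Mul(2, s, Add(s, Mul(2, s, Add(6, s)))) (Function('q')(s) = Mul(Add(s, Mul(Add(6, s), Mul(2, s))), Mul(2, s)) = Mul(Add(s, Mul(2, s, Add(6, s))), Mul(2, s)) = Mul(2, s, Add(s, Mul(2, s, Add(6, s)))))
y = 2035 (y = Add(Mul(Mul(Add(5, Mul(-1, 0)), 3), Mul(Pow(2, 2), Add(26, Mul(4, 2)))), -5) = Add(Mul(Mul(Add(5, 0), 3), Mul(4, Add(26, 8))), -5) = Add(Mul(Mul(5, 3), Mul(4, 34)), -5) = Add(Mul(15, 136), -5) = Add(2040, -5) = 2035)
Pow(y, 2) = Pow(2035, 2) = 4141225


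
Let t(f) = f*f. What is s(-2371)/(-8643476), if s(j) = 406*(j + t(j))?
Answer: -570355905/2160869 ≈ -263.95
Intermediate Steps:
t(f) = f²
s(j) = 406*j + 406*j² (s(j) = 406*(j + j²) = 406*j + 406*j²)
s(-2371)/(-8643476) = (406*(-2371)*(1 - 2371))/(-8643476) = (406*(-2371)*(-2370))*(-1/8643476) = 2281423620*(-1/8643476) = -570355905/2160869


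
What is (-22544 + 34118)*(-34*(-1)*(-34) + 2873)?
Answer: 19872558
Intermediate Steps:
(-22544 + 34118)*(-34*(-1)*(-34) + 2873) = 11574*(34*(-34) + 2873) = 11574*(-1156 + 2873) = 11574*1717 = 19872558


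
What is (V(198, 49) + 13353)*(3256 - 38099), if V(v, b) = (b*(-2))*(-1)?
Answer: -468673193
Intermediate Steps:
V(v, b) = 2*b (V(v, b) = -2*b*(-1) = 2*b)
(V(198, 49) + 13353)*(3256 - 38099) = (2*49 + 13353)*(3256 - 38099) = (98 + 13353)*(-34843) = 13451*(-34843) = -468673193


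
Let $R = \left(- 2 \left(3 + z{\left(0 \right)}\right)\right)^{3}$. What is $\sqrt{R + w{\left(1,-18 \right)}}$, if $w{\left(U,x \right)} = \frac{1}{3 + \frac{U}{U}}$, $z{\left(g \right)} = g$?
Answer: $\frac{i \sqrt{863}}{2} \approx 14.688 i$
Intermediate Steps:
$w{\left(U,x \right)} = \frac{1}{4}$ ($w{\left(U,x \right)} = \frac{1}{3 + 1} = \frac{1}{4}$)
$R = -216$ ($R = \left(- 2 \left(3 + 0\right)\right)^{3} = \left(\left(-2\right) 3\right)^{3} = \left(-6\right)^{3} = -216$)
$\sqrt{R + w{\left(1,-18 \right)}} = \sqrt{-216 + \frac{1}{4}} = \sqrt{- \frac{863}{4}} = \frac{i \sqrt{863}}{2}$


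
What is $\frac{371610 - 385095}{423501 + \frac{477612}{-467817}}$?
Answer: $- \frac{140189161}{4402677549} \approx -0.031842$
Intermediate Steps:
$\frac{371610 - 385095}{423501 + \frac{477612}{-467817}} = - \frac{13485}{423501 + 477612 \left(- \frac{1}{467817}\right)} = - \frac{13485}{423501 - \frac{159204}{155939}} = - \frac{13485}{\frac{66040163235}{155939}} = \left(-13485\right) \frac{155939}{66040163235} = - \frac{140189161}{4402677549}$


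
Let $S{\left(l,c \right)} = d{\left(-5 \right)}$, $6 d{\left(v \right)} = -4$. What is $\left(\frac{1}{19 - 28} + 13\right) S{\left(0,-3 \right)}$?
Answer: $- \frac{232}{27} \approx -8.5926$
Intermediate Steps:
$d{\left(v \right)} = - \frac{2}{3}$ ($d{\left(v \right)} = \frac{1}{6} \left(-4\right) = - \frac{2}{3}$)
$S{\left(l,c \right)} = - \frac{2}{3}$
$\left(\frac{1}{19 - 28} + 13\right) S{\left(0,-3 \right)} = \left(\frac{1}{19 - 28} + 13\right) \left(- \frac{2}{3}\right) = \left(\frac{1}{-9} + 13\right) \left(- \frac{2}{3}\right) = \left(- \frac{1}{9} + 13\right) \left(- \frac{2}{3}\right) = \frac{116}{9} \left(- \frac{2}{3}\right) = - \frac{232}{27}$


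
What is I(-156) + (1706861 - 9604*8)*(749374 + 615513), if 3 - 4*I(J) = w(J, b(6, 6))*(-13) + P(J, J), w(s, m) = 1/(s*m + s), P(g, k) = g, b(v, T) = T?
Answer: 747534611632283/336 ≈ 2.2248e+12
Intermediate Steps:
w(s, m) = 1/(s + m*s) (w(s, m) = 1/(m*s + s) = 1/(s + m*s))
I(J) = ¾ - J/4 + 13/(28*J) (I(J) = ¾ - ((1/(J*(1 + 6)))*(-13) + J)/4 = ¾ - ((1/(J*7))*(-13) + J)/4 = ¾ - (((⅐)/J)*(-13) + J)/4 = ¾ - ((1/(7*J))*(-13) + J)/4 = ¾ - (-13/(7*J) + J)/4 = ¾ - (J - 13/(7*J))/4 = ¾ + (-J/4 + 13/(28*J)) = ¾ - J/4 + 13/(28*J))
I(-156) + (1706861 - 9604*8)*(749374 + 615513) = (1/28)*(13 + 7*(-156)*(3 - 1*(-156)))/(-156) + (1706861 - 9604*8)*(749374 + 615513) = (1/28)*(-1/156)*(13 + 7*(-156)*(3 + 156)) + (1706861 - 76832)*1364887 = (1/28)*(-1/156)*(13 + 7*(-156)*159) + 1630029*1364887 = (1/28)*(-1/156)*(13 - 173628) + 2224805391723 = (1/28)*(-1/156)*(-173615) + 2224805391723 = 13355/336 + 2224805391723 = 747534611632283/336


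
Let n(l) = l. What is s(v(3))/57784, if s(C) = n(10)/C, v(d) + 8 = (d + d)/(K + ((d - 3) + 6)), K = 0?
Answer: -5/202244 ≈ -2.4723e-5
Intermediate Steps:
v(d) = -8 + 2*d/(3 + d) (v(d) = -8 + (d + d)/(0 + ((d - 3) + 6)) = -8 + (2*d)/(0 + ((-3 + d) + 6)) = -8 + (2*d)/(0 + (3 + d)) = -8 + (2*d)/(3 + d) = -8 + 2*d/(3 + d))
s(C) = 10/C
s(v(3))/57784 = (10/((6*(-4 - 1*3)/(3 + 3))))/57784 = (10/((6*(-4 - 3)/6)))*(1/57784) = (10/((6*(⅙)*(-7))))*(1/57784) = (10/(-7))*(1/57784) = (10*(-⅐))*(1/57784) = -10/7*1/57784 = -5/202244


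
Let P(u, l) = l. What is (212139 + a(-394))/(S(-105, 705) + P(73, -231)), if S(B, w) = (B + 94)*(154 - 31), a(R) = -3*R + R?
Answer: -19357/144 ≈ -134.42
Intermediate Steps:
a(R) = -2*R
S(B, w) = 11562 + 123*B (S(B, w) = (94 + B)*123 = 11562 + 123*B)
(212139 + a(-394))/(S(-105, 705) + P(73, -231)) = (212139 - 2*(-394))/((11562 + 123*(-105)) - 231) = (212139 + 788)/((11562 - 12915) - 231) = 212927/(-1353 - 231) = 212927/(-1584) = 212927*(-1/1584) = -19357/144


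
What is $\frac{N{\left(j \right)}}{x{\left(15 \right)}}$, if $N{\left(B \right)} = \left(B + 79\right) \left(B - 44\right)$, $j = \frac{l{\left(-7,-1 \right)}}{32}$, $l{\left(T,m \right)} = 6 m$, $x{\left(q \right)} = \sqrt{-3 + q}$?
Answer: $- \frac{891527 \sqrt{3}}{1536} \approx -1005.3$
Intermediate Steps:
$j = - \frac{3}{16}$ ($j = \frac{6 \left(-1\right)}{32} = \left(-6\right) \frac{1}{32} = - \frac{3}{16} \approx -0.1875$)
$N{\left(B \right)} = \left(-44 + B\right) \left(79 + B\right)$ ($N{\left(B \right)} = \left(79 + B\right) \left(-44 + B\right) = \left(-44 + B\right) \left(79 + B\right)$)
$\frac{N{\left(j \right)}}{x{\left(15 \right)}} = \frac{-3476 + \left(- \frac{3}{16}\right)^{2} + 35 \left(- \frac{3}{16}\right)}{\sqrt{-3 + 15}} = \frac{-3476 + \frac{9}{256} - \frac{105}{16}}{\sqrt{12}} = - \frac{891527}{256 \cdot 2 \sqrt{3}} = - \frac{891527 \frac{\sqrt{3}}{6}}{256} = - \frac{891527 \sqrt{3}}{1536}$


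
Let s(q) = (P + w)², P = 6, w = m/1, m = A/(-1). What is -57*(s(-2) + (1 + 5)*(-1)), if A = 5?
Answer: 285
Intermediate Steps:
m = -5 (m = 5/(-1) = 5*(-1) = -5)
w = -5 (w = -5/1 = -5*1 = -5)
s(q) = 1 (s(q) = (6 - 5)² = 1² = 1)
-57*(s(-2) + (1 + 5)*(-1)) = -57*(1 + (1 + 5)*(-1)) = -57*(1 + 6*(-1)) = -57*(1 - 6) = -57*(-5) = 285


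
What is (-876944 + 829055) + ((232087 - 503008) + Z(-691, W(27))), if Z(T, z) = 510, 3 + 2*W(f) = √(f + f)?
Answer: -318300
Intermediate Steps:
W(f) = -3/2 + √2*√f/2 (W(f) = -3/2 + √(f + f)/2 = -3/2 + √(2*f)/2 = -3/2 + (√2*√f)/2 = -3/2 + √2*√f/2)
(-876944 + 829055) + ((232087 - 503008) + Z(-691, W(27))) = (-876944 + 829055) + ((232087 - 503008) + 510) = -47889 + (-270921 + 510) = -47889 - 270411 = -318300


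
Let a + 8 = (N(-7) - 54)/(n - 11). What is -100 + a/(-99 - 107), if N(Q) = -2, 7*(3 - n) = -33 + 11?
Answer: -175130/1751 ≈ -100.02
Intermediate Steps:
n = 43/7 (n = 3 - (-33 + 11)/7 = 3 - ⅐*(-22) = 3 + 22/7 = 43/7 ≈ 6.1429)
a = 60/17 (a = -8 + (-2 - 54)/(43/7 - 11) = -8 - 56/(-34/7) = -8 - 56*(-7/34) = -8 + 196/17 = 60/17 ≈ 3.5294)
-100 + a/(-99 - 107) = -100 + 60/(17*(-99 - 107)) = -100 + (60/17)/(-206) = -100 + (60/17)*(-1/206) = -100 - 30/1751 = -175130/1751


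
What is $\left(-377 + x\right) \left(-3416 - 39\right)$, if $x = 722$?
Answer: $-1191975$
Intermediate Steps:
$\left(-377 + x\right) \left(-3416 - 39\right) = \left(-377 + 722\right) \left(-3416 - 39\right) = 345 \left(-3455\right) = -1191975$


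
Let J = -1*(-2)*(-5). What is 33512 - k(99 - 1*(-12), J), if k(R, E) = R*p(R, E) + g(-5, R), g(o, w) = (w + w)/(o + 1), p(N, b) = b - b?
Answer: 67135/2 ≈ 33568.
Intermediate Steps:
J = -10 (J = 2*(-5) = -10)
p(N, b) = 0
g(o, w) = 2*w/(1 + o) (g(o, w) = (2*w)/(1 + o) = 2*w/(1 + o))
k(R, E) = -R/2 (k(R, E) = R*0 + 2*R/(1 - 5) = 0 + 2*R/(-4) = 0 + 2*R*(-¼) = 0 - R/2 = -R/2)
33512 - k(99 - 1*(-12), J) = 33512 - (-1)*(99 - 1*(-12))/2 = 33512 - (-1)*(99 + 12)/2 = 33512 - (-1)*111/2 = 33512 - 1*(-111/2) = 33512 + 111/2 = 67135/2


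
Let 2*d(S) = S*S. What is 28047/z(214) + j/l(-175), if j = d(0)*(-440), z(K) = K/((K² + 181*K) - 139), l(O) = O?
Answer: 2366914377/214 ≈ 1.1060e+7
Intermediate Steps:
d(S) = S²/2 (d(S) = (S*S)/2 = S²/2)
z(K) = K/(-139 + K² + 181*K)
j = 0 (j = ((½)*0²)*(-440) = ((½)*0)*(-440) = 0*(-440) = 0)
28047/z(214) + j/l(-175) = 28047/((214/(-139 + 214² + 181*214))) + 0/(-175) = 28047/((214/(-139 + 45796 + 38734))) + 0*(-1/175) = 28047/((214/84391)) + 0 = 28047/((214*(1/84391))) + 0 = 28047/(214/84391) + 0 = 28047*(84391/214) + 0 = 2366914377/214 + 0 = 2366914377/214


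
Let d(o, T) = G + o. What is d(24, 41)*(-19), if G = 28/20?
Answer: -2413/5 ≈ -482.60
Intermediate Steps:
G = 7/5 (G = 28*(1/20) = 7/5 ≈ 1.4000)
d(o, T) = 7/5 + o
d(24, 41)*(-19) = (7/5 + 24)*(-19) = (127/5)*(-19) = -2413/5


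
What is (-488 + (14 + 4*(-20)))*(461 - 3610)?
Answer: 1744546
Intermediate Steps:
(-488 + (14 + 4*(-20)))*(461 - 3610) = (-488 + (14 - 80))*(-3149) = (-488 - 66)*(-3149) = -554*(-3149) = 1744546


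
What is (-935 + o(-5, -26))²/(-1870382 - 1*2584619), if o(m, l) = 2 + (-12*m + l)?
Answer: -808201/4455001 ≈ -0.18141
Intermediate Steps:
o(m, l) = 2 + l - 12*m (o(m, l) = 2 + (l - 12*m) = 2 + l - 12*m)
(-935 + o(-5, -26))²/(-1870382 - 1*2584619) = (-935 + (2 - 26 - 12*(-5)))²/(-1870382 - 1*2584619) = (-935 + (2 - 26 + 60))²/(-1870382 - 2584619) = (-935 + 36)²/(-4455001) = (-899)²*(-1/4455001) = 808201*(-1/4455001) = -808201/4455001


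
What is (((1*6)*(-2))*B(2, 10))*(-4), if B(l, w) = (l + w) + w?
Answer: 1056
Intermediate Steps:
B(l, w) = l + 2*w
(((1*6)*(-2))*B(2, 10))*(-4) = (((1*6)*(-2))*(2 + 2*10))*(-4) = ((6*(-2))*(2 + 20))*(-4) = -12*22*(-4) = -264*(-4) = 1056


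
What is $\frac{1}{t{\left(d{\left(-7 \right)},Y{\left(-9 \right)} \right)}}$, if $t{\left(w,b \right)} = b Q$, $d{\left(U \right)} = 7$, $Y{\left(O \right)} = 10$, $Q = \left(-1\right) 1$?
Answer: $- \frac{1}{10} \approx -0.1$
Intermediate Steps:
$Q = -1$
$t{\left(w,b \right)} = - b$ ($t{\left(w,b \right)} = b \left(-1\right) = - b$)
$\frac{1}{t{\left(d{\left(-7 \right)},Y{\left(-9 \right)} \right)}} = \frac{1}{\left(-1\right) 10} = \frac{1}{-10} = - \frac{1}{10}$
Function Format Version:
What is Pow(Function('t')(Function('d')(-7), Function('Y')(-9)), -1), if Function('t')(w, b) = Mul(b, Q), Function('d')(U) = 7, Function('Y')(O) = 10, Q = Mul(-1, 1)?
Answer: Rational(-1, 10) ≈ -0.10000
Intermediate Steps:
Q = -1
Function('t')(w, b) = Mul(-1, b) (Function('t')(w, b) = Mul(b, -1) = Mul(-1, b))
Pow(Function('t')(Function('d')(-7), Function('Y')(-9)), -1) = Pow(Mul(-1, 10), -1) = Pow(-10, -1) = Rational(-1, 10)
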